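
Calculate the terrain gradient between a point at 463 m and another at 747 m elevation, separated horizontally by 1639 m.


gradient = (747 - 463) / 1639 = 284 / 1639 = 0.1733

0.1733


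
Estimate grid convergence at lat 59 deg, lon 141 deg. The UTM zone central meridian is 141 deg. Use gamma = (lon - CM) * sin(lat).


gamma = (141 - 141) * sin(59) = 0 * 0.857167 = 0.0 degrees

0.0 degrees


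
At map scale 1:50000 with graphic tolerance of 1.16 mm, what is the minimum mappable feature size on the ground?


ground = 1.16 mm * 50000 / 1000 = 58.0 m

58.0 m


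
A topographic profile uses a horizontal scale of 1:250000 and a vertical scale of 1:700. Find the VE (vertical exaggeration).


VE = horizontal_scale / vertical_scale = 250000 / 700 ≈ 357.1

357.1x


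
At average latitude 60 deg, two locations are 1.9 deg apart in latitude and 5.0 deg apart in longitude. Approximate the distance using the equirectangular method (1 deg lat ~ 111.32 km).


dlat_km = 1.9 * 111.32 = 211.508
dlon_km = 5.0 * 111.32 * cos(60) ≈ 278.3
dist = sqrt(211.508^2 + 278.3^2) ≈ 349.6 km

349.6 km


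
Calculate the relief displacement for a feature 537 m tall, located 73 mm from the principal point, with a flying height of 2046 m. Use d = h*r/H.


d = h * r / H = 537 * 73 / 2046 = 19.16 mm

19.16 mm


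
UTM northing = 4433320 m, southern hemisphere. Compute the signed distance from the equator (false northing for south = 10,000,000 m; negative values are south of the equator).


For southern: actual = 4433320 - 10000000 = -5566680 m

-5566680 m


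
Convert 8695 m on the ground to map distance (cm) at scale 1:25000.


map_cm = 8695 * 100 / 25000 = 34.78 cm

34.78 cm


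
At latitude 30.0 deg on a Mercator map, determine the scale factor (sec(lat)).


SF = 1 / cos(30.0) = 1 / 0.866025 = 1.155

1.155


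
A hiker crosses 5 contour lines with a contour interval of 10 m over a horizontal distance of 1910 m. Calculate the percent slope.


elevation change = 5 * 10 = 50 m
slope = 50 / 1910 * 100 = 2.6%

2.6%


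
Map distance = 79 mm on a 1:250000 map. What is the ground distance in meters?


ground = 79 mm * 250000 / 1000 = 19750.0 m

19750.0 m


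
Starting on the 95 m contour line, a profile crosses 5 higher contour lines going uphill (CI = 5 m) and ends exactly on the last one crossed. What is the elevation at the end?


elevation = 95 + 5 * 5 = 120 m

120 m


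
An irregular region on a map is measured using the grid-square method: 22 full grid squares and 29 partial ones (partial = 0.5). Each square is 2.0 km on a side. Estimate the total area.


effective squares = 22 + 29 * 0.5 = 36.5
area = 36.5 * 4.0 = 146.0 km^2

146.0 km^2


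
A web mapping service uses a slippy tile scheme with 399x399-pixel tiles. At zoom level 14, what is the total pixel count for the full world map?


tiles per axis = 2^14 = 16384
total tiles = 16384^2 = 268435456
pixels per axis = 16384 * 399 = 6537216
total pixels = 6537216^2 = 42735193030656

42735193030656 pixels


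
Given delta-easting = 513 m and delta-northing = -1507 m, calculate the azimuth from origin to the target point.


az = atan2(513, -1507) = 161.2 deg
adjusted to 0-360: 161.2 degrees

161.2 degrees


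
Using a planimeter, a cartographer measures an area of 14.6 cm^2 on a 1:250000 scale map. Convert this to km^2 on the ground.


ground_area = 14.6 * (250000/100)^2 = 91250000.0 m^2 = 91.25 km^2

91.25 km^2


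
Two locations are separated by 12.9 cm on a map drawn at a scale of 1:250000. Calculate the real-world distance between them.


ground = 12.9 cm * 250000 / 100 = 32250.0 m = 32.25 km

32.25 km


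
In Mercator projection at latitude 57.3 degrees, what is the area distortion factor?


area_distortion = 1/cos^2(57.3) = 3.426

3.426


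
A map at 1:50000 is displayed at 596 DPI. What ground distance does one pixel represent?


pixel_cm = 2.54 / 596 ≈ 0.004262 cm
ground = pixel_cm * 50000 / 100 = 2.54 * 50000 / (596 * 100) = 127000 / 59600 ≈ 2.13 m

2.13 m


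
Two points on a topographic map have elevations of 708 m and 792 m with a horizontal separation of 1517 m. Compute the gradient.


gradient = (792 - 708) / 1517 = 84 / 1517 = 0.0554

0.0554


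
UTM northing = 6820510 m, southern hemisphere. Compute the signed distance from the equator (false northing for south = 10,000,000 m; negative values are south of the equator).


For southern: actual = 6820510 - 10000000 = -3179490 m

-3179490 m


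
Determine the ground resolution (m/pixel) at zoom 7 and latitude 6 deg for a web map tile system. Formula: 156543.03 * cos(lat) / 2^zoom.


res = 156543.03 * cos(6) / 2^7 = 156543.03 * 0.9945219 / 128 = 1216.29 m/pixel

1216.29 m/pixel


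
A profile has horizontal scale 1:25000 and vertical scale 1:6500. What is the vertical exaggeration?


VE = horizontal_scale / vertical_scale = 25000 / 6500 ≈ 3.8

3.8x


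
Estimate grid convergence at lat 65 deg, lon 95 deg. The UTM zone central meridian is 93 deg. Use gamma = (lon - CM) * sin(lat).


gamma = (95 - 93) * sin(65) = 2 * 0.906308 = 1.813 degrees

1.813 degrees


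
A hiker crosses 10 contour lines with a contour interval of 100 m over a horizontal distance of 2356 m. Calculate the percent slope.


elevation change = 10 * 100 = 1000 m
slope = 1000 / 2356 * 100 = 42.4%

42.4%


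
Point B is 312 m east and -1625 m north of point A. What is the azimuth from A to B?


az = atan2(312, -1625) = 169.1 deg
adjusted to 0-360: 169.1 degrees

169.1 degrees


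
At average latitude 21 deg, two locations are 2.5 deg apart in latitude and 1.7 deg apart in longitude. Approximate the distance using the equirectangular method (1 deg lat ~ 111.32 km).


dlat_km = 2.5 * 111.32 = 278.3
dlon_km = 1.7 * 111.32 * cos(21) ≈ 176.674
dist = sqrt(278.3^2 + 176.674^2) ≈ 329.6 km

329.6 km


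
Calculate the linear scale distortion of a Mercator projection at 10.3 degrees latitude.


SF = 1 / cos(10.3) = 1 / 0.983885 = 1.016

1.016


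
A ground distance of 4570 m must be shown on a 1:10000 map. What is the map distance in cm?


map_cm = 4570 * 100 / 10000 = 45.7 cm

45.7 cm


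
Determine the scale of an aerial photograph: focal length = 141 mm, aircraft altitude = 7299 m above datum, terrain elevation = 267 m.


scale = f / (H - h) = 141 mm / 7032 m = 141 / 7032000 = 1:49872

1:49872


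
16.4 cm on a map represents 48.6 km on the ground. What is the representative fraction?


ground = 48.6 km = 4860000 cm; RF denominator = ground / map = 4860000 / 16.4 ≈ 296341; RF = 1:296341

1:296341


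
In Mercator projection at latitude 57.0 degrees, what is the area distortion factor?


area_distortion = 1/cos^2(57.0) = 3.371

3.371


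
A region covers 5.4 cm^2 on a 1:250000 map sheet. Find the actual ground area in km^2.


ground_area = 5.4 * (250000/100)^2 = 33750000.0 m^2 = 33.75 km^2

33.75 km^2


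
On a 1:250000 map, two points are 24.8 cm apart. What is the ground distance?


ground = 24.8 cm * 250000 / 100 = 62000.0 m = 62.0 km

62.0 km


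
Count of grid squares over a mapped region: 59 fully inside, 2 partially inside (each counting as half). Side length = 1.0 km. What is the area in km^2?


effective squares = 59 + 2 * 0.5 = 60.0
area = 60.0 * 1.0 = 60.0 km^2

60.0 km^2


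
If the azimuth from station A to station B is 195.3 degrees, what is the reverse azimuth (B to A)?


back azimuth = (195.3 + 180) mod 360 = 15.3 degrees

15.3 degrees


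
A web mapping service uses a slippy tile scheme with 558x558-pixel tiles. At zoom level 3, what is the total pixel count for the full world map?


tiles per axis = 2^3 = 8
total tiles = 8^2 = 64
pixels per axis = 8 * 558 = 4464
total pixels = 4464^2 = 19927296

19927296 pixels


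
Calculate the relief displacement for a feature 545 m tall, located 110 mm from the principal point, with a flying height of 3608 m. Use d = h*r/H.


d = h * r / H = 545 * 110 / 3608 = 16.62 mm

16.62 mm


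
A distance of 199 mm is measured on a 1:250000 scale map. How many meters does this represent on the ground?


ground = 199 mm * 250000 / 1000 = 49750.0 m

49750.0 m


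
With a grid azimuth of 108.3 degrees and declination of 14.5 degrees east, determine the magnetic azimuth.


magnetic azimuth = grid azimuth - declination (east +ve)
mag_az = 108.3 - 14.5 = 93.8 degrees

93.8 degrees


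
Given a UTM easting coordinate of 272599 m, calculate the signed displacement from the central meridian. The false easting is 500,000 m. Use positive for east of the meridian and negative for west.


displacement = 272599 - 500000 = -227401 m

-227401 m


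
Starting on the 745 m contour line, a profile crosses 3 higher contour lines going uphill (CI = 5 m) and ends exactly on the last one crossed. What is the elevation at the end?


elevation = 745 + 3 * 5 = 760 m

760 m


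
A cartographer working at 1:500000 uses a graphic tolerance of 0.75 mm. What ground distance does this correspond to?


ground = 0.75 mm * 500000 / 1000 = 375.0 m

375.0 m


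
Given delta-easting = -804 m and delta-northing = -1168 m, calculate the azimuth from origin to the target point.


az = atan2(-804, -1168) = -145.5 deg
adjusted to 0-360: 214.5 degrees

214.5 degrees


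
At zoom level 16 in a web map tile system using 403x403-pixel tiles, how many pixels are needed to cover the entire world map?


tiles per axis = 2^16 = 65536
total tiles = 65536^2 = 4294967296
pixels per axis = 65536 * 403 = 26411008
total pixels = 26411008^2 = 697541343576064

697541343576064 pixels


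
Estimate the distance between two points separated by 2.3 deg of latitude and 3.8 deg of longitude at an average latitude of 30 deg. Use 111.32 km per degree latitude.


dlat_km = 2.3 * 111.32 = 256.036
dlon_km = 3.8 * 111.32 * cos(30) ≈ 366.343
dist = sqrt(256.036^2 + 366.343^2) ≈ 446.9 km

446.9 km


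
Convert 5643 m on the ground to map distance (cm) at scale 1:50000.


map_cm = 5643 * 100 / 50000 = 11.286 cm ≈ 11.29 cm

11.29 cm


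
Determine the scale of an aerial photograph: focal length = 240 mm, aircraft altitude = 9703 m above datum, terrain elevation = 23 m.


scale = f / (H - h) = 240 mm / 9680 m = 240 / 9680000 = 1:40333

1:40333


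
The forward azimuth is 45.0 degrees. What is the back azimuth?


back azimuth = (45.0 + 180) mod 360 = 225.0 degrees

225.0 degrees


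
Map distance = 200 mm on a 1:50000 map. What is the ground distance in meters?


ground = 200 mm * 50000 / 1000 = 10000.0 m

10000.0 m


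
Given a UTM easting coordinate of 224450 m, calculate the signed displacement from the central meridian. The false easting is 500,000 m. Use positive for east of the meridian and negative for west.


displacement = 224450 - 500000 = -275550 m

-275550 m


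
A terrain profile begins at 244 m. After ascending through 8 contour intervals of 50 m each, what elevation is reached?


elevation = 244 + 8 * 50 = 644 m

644 m


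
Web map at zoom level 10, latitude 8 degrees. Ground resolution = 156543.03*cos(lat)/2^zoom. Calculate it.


res = 156543.03 * cos(8) / 2^10 = 156543.03 * 0.99026807 / 1024 = 151.39 m/pixel

151.39 m/pixel


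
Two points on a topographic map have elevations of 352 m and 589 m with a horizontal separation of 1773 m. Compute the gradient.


gradient = (589 - 352) / 1773 = 237 / 1773 = 0.1337

0.1337


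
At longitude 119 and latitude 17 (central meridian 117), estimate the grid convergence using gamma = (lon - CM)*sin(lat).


gamma = (119 - 117) * sin(17) = 2 * 0.292372 = 0.585 degrees

0.585 degrees


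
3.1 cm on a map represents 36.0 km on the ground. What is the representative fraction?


ground = 36.0 km = 3600000 cm; RF denominator = ground / map = 3600000 / 3.1 ≈ 1161290; RF = 1:1161290

1:1161290


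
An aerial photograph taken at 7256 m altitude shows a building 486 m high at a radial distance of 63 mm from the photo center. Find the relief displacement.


d = h * r / H = 486 * 63 / 7256 = 4.22 mm

4.22 mm


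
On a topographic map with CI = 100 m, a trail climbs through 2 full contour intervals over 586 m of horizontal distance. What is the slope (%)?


elevation change = 2 * 100 = 200 m
slope = 200 / 586 * 100 = 34.1%

34.1%


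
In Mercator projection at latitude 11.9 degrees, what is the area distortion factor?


area_distortion = 1/cos^2(11.9) = 1.044

1.044


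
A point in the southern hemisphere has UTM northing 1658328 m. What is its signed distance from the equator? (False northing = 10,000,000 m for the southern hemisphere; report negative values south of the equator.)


For southern: actual = 1658328 - 10000000 = -8341672 m

-8341672 m


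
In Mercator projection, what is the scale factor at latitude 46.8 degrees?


SF = 1 / cos(46.8) = 1 / 0.684547 = 1.461

1.461


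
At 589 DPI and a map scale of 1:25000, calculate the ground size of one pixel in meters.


pixel_cm = 2.54 / 589 ≈ 0.004312 cm
ground = pixel_cm * 25000 / 100 = 2.54 * 25000 / (589 * 100) = 63500 / 58900 ≈ 1.08 m

1.08 m


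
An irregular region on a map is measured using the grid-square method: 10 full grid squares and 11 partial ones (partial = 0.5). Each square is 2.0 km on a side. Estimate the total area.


effective squares = 10 + 11 * 0.5 = 15.5
area = 15.5 * 4.0 = 62.0 km^2

62.0 km^2


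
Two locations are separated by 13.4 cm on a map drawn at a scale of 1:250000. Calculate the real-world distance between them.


ground = 13.4 cm * 250000 / 100 = 33500.0 m = 33.5 km

33.5 km


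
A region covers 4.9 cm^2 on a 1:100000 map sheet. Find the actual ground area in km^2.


ground_area = 4.9 * (100000/100)^2 = 4900000.0 m^2 = 4.9 km^2

4.9 km^2


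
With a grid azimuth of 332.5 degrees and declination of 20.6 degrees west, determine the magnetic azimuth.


magnetic azimuth = grid azimuth - declination (east +ve)
mag_az = 332.5 - -20.6 = 353.1 degrees

353.1 degrees


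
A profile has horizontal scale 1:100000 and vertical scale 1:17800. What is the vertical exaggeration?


VE = horizontal_scale / vertical_scale = 100000 / 17800 ≈ 5.6

5.6x


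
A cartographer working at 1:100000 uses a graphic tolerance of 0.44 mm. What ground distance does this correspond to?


ground = 0.44 mm * 100000 / 1000 = 44.0 m

44.0 m


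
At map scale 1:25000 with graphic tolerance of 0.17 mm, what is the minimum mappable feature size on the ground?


ground = 0.17 mm * 25000 / 1000 = 4.25 m

4.25 m


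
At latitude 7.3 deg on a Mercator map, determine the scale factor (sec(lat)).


SF = 1 / cos(7.3) = 1 / 0.991894 = 1.008

1.008


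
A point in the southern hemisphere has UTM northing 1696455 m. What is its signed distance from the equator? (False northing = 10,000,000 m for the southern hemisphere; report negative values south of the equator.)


For southern: actual = 1696455 - 10000000 = -8303545 m

-8303545 m


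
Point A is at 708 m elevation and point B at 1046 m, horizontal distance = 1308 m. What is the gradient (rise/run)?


gradient = (1046 - 708) / 1308 = 338 / 1308 = 0.2584

0.2584


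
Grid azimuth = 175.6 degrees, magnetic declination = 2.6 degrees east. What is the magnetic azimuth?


magnetic azimuth = grid azimuth - declination (east +ve)
mag_az = 175.6 - 2.6 = 173.0 degrees

173.0 degrees


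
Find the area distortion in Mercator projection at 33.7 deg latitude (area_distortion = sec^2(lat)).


area_distortion = 1/cos^2(33.7) = 1.445

1.445


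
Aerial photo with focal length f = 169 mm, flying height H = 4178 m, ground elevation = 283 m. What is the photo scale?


scale = f / (H - h) = 169 mm / 3895 m = 169 / 3895000 = 1:23047

1:23047


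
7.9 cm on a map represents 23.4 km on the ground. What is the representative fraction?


ground = 23.4 km = 2340000 cm; RF denominator = ground / map = 2340000 / 7.9 ≈ 296203; RF = 1:296203

1:296203


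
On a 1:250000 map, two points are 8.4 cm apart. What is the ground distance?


ground = 8.4 cm * 250000 / 100 = 21000.0 m = 21.0 km

21.0 km


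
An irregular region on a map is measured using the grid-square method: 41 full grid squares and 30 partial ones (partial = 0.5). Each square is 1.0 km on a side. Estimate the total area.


effective squares = 41 + 30 * 0.5 = 56.0
area = 56.0 * 1.0 = 56.0 km^2

56.0 km^2


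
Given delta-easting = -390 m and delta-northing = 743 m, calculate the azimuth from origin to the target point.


az = atan2(-390, 743) = -27.7 deg
adjusted to 0-360: 332.3 degrees

332.3 degrees


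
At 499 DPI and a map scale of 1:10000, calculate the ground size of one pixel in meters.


pixel_cm = 2.54 / 499 ≈ 0.00509 cm
ground = pixel_cm * 10000 / 100 = 2.54 * 10000 / (499 * 100) = 25400 / 49900 ≈ 0.51 m

0.51 m


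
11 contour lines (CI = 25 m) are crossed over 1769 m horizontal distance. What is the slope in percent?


elevation change = 11 * 25 = 275 m
slope = 275 / 1769 * 100 = 15.5%

15.5%


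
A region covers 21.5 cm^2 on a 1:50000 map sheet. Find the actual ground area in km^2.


ground_area = 21.5 * (50000/100)^2 = 5375000.0 m^2 = 5.375 km^2

5.375 km^2


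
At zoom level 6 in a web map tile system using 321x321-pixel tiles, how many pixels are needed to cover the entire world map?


tiles per axis = 2^6 = 64
total tiles = 64^2 = 4096
pixels per axis = 64 * 321 = 20544
total pixels = 20544^2 = 422055936

422055936 pixels


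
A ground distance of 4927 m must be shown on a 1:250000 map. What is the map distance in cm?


map_cm = 4927 * 100 / 250000 = 1.9708 cm ≈ 1.97 cm

1.97 cm


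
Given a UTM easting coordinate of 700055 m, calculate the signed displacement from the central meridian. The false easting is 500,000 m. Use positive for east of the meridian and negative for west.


displacement = 700055 - 500000 = 200055 m

200055 m


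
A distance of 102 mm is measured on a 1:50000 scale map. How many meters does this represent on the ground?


ground = 102 mm * 50000 / 1000 = 5100.0 m

5100.0 m


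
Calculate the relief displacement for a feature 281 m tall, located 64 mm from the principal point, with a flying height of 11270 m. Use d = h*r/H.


d = h * r / H = 281 * 64 / 11270 = 1.6 mm

1.6 mm


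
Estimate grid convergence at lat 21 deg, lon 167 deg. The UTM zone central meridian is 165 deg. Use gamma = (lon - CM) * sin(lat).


gamma = (167 - 165) * sin(21) = 2 * 0.358368 = 0.717 degrees

0.717 degrees


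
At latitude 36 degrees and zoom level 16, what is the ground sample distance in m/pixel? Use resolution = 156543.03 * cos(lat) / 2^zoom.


res = 156543.03 * cos(36) / 2^16 = 156543.03 * 0.80901699 / 65536 = 1.93 m/pixel

1.93 m/pixel


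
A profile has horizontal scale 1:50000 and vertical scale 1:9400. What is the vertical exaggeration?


VE = horizontal_scale / vertical_scale = 50000 / 9400 ≈ 5.3

5.3x


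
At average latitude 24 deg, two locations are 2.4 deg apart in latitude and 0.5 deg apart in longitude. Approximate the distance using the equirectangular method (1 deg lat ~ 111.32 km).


dlat_km = 2.4 * 111.32 = 267.168
dlon_km = 0.5 * 111.32 * cos(24) ≈ 50.848
dist = sqrt(267.168^2 + 50.848^2) ≈ 272.0 km

272.0 km


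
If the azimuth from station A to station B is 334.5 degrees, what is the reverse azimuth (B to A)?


back azimuth = (334.5 + 180) mod 360 = 154.5 degrees

154.5 degrees


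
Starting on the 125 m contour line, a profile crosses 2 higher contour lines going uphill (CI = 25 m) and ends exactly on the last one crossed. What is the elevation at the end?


elevation = 125 + 2 * 25 = 175 m

175 m


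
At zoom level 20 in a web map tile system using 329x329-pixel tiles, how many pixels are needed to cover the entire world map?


tiles per axis = 2^20 = 1048576
total tiles = 1048576^2 = 1099511627776
pixels per axis = 1048576 * 329 = 344981504
total pixels = 344981504^2 = 119012238102102016

119012238102102016 pixels


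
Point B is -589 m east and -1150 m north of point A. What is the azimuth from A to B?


az = atan2(-589, -1150) = -152.9 deg
adjusted to 0-360: 207.1 degrees

207.1 degrees


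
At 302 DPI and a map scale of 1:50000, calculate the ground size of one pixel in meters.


pixel_cm = 2.54 / 302 ≈ 0.008411 cm
ground = pixel_cm * 50000 / 100 = 2.54 * 50000 / (302 * 100) = 127000 / 30200 ≈ 4.21 m

4.21 m


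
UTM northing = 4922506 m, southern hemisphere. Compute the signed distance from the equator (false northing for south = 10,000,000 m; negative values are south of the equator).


For southern: actual = 4922506 - 10000000 = -5077494 m

-5077494 m


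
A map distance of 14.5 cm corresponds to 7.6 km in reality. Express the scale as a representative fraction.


ground = 7.6 km = 760000 cm; RF denominator = ground / map = 760000 / 14.5 ≈ 52414; RF = 1:52414

1:52414


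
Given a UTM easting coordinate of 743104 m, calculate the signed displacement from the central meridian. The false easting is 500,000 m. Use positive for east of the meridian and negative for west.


displacement = 743104 - 500000 = 243104 m

243104 m


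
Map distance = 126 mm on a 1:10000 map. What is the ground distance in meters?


ground = 126 mm * 10000 / 1000 = 1260.0 m

1260.0 m


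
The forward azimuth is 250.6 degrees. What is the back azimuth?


back azimuth = (250.6 + 180) mod 360 = 70.6 degrees

70.6 degrees


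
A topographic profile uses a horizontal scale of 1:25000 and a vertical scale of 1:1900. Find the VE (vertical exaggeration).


VE = horizontal_scale / vertical_scale = 25000 / 1900 ≈ 13.2

13.2x


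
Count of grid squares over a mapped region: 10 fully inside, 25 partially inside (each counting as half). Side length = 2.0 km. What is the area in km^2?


effective squares = 10 + 25 * 0.5 = 22.5
area = 22.5 * 4.0 = 90.0 km^2

90.0 km^2


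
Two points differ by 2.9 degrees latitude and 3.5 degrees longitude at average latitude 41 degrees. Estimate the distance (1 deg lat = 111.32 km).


dlat_km = 2.9 * 111.32 = 322.828
dlon_km = 3.5 * 111.32 * cos(41) ≈ 294.05
dist = sqrt(322.828^2 + 294.05^2) ≈ 436.7 km

436.7 km


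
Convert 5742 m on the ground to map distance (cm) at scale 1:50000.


map_cm = 5742 * 100 / 50000 = 11.484 cm ≈ 11.48 cm

11.48 cm


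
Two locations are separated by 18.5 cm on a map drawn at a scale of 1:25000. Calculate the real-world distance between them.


ground = 18.5 cm * 25000 / 100 = 4625.0 m = 4.625 km

4.625 km


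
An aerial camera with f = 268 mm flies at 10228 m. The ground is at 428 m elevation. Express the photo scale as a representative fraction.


scale = f / (H - h) = 268 mm / 9800 m = 268 / 9800000 = 1:36567

1:36567


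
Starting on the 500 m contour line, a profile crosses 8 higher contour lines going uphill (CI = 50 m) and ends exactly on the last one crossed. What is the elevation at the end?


elevation = 500 + 8 * 50 = 900 m

900 m


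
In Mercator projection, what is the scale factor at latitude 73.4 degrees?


SF = 1 / cos(73.4) = 1 / 0.285688 = 3.5

3.5


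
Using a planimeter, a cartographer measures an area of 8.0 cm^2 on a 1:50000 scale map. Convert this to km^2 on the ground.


ground_area = 8.0 * (50000/100)^2 = 2000000.0 m^2 = 2.0 km^2

2.0 km^2


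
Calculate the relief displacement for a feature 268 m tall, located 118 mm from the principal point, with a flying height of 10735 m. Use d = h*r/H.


d = h * r / H = 268 * 118 / 10735 = 2.95 mm

2.95 mm


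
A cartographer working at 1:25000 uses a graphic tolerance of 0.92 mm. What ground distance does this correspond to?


ground = 0.92 mm * 25000 / 1000 = 23.0 m

23.0 m


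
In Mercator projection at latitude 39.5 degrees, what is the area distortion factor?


area_distortion = 1/cos^2(39.5) = 1.68

1.68


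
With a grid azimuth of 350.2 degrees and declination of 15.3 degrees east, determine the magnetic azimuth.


magnetic azimuth = grid azimuth - declination (east +ve)
mag_az = 350.2 - 15.3 = 334.9 degrees

334.9 degrees


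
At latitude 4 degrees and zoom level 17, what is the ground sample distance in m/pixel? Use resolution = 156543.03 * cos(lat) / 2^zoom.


res = 156543.03 * cos(4) / 2^17 = 156543.03 * 0.99756405 / 131072 = 1.19 m/pixel

1.19 m/pixel


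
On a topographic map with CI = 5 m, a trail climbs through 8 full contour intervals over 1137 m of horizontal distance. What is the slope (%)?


elevation change = 8 * 5 = 40 m
slope = 40 / 1137 * 100 = 3.5%

3.5%


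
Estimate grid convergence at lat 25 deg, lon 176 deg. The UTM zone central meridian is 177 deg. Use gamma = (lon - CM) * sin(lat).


gamma = (176 - 177) * sin(25) = -1 * 0.422618 = -0.423 degrees

-0.423 degrees


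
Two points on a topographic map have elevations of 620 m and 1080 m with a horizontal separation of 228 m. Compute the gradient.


gradient = (1080 - 620) / 228 = 460 / 228 = 2.0175

2.0175


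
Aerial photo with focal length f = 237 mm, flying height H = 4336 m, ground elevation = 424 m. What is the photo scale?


scale = f / (H - h) = 237 mm / 3912 m = 237 / 3912000 = 1:16506

1:16506


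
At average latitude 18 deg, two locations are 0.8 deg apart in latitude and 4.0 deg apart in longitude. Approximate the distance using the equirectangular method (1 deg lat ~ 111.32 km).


dlat_km = 0.8 * 111.32 = 89.056
dlon_km = 4.0 * 111.32 * cos(18) ≈ 423.486
dist = sqrt(89.056^2 + 423.486^2) ≈ 432.7 km

432.7 km


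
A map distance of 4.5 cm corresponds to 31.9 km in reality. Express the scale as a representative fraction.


ground = 31.9 km = 3190000 cm; RF denominator = ground / map = 3190000 / 4.5 ≈ 708889; RF = 1:708889

1:708889


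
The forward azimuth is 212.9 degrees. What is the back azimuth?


back azimuth = (212.9 + 180) mod 360 = 32.9 degrees

32.9 degrees


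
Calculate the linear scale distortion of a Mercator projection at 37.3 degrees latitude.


SF = 1 / cos(37.3) = 1 / 0.795473 = 1.257

1.257


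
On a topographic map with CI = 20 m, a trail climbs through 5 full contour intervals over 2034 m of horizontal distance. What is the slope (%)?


elevation change = 5 * 20 = 100 m
slope = 100 / 2034 * 100 = 4.9%

4.9%


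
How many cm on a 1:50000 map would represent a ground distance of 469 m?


map_cm = 469 * 100 / 50000 = 0.938 cm ≈ 0.94 cm

0.94 cm


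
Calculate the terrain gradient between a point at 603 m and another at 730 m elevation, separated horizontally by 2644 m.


gradient = (730 - 603) / 2644 = 127 / 2644 = 0.048

0.048


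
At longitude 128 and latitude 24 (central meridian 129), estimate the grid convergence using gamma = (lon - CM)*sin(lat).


gamma = (128 - 129) * sin(24) = -1 * 0.406737 = -0.407 degrees

-0.407 degrees


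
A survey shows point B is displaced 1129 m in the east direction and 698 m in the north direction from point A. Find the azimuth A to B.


az = atan2(1129, 698) = 58.3 deg
adjusted to 0-360: 58.3 degrees

58.3 degrees


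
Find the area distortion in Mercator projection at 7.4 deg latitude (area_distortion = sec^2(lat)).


area_distortion = 1/cos^2(7.4) = 1.017

1.017


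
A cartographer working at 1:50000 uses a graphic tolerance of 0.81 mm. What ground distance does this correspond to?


ground = 0.81 mm * 50000 / 1000 = 40.5 m

40.5 m


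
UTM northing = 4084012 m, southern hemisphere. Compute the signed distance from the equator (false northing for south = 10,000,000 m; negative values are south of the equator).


For southern: actual = 4084012 - 10000000 = -5915988 m

-5915988 m


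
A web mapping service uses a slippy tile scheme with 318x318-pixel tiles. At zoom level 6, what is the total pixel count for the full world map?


tiles per axis = 2^6 = 64
total tiles = 64^2 = 4096
pixels per axis = 64 * 318 = 20352
total pixels = 20352^2 = 414203904

414203904 pixels


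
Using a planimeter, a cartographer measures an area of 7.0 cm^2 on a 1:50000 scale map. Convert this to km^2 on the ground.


ground_area = 7.0 * (50000/100)^2 = 1750000.0 m^2 = 1.75 km^2

1.75 km^2


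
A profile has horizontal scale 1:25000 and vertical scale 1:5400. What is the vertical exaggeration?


VE = horizontal_scale / vertical_scale = 25000 / 5400 ≈ 4.6

4.6x


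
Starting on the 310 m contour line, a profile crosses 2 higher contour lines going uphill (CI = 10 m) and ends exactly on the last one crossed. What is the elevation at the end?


elevation = 310 + 2 * 10 = 330 m

330 m


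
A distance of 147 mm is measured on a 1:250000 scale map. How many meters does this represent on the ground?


ground = 147 mm * 250000 / 1000 = 36750.0 m

36750.0 m


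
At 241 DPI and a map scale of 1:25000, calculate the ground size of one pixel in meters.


pixel_cm = 2.54 / 241 ≈ 0.010539 cm
ground = pixel_cm * 25000 / 100 = 2.54 * 25000 / (241 * 100) = 63500 / 24100 ≈ 2.63 m

2.63 m


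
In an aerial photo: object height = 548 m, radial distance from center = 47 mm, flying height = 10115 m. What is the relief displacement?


d = h * r / H = 548 * 47 / 10115 = 2.55 mm

2.55 mm


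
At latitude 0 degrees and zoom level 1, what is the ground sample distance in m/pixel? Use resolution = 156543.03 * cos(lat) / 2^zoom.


res = 156543.03 * cos(0) / 2^1 = 156543.03 * 1.0 / 2 = 78271.52 m/pixel

78271.52 m/pixel


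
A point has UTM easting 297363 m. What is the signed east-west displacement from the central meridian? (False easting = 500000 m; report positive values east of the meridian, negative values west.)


displacement = 297363 - 500000 = -202637 m

-202637 m


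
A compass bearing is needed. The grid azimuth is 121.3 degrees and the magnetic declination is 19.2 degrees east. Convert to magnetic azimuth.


magnetic azimuth = grid azimuth - declination (east +ve)
mag_az = 121.3 - 19.2 = 102.1 degrees

102.1 degrees


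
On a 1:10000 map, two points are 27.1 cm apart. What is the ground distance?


ground = 27.1 cm * 10000 / 100 = 2710.0 m = 2.71 km

2.71 km


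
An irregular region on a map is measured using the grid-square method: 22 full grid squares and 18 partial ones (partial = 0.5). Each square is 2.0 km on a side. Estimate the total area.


effective squares = 22 + 18 * 0.5 = 31.0
area = 31.0 * 4.0 = 124.0 km^2

124.0 km^2


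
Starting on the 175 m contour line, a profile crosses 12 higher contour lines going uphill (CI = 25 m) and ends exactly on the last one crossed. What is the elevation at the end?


elevation = 175 + 12 * 25 = 475 m

475 m


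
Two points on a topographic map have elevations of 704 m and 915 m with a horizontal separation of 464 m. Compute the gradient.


gradient = (915 - 704) / 464 = 211 / 464 = 0.4547

0.4547


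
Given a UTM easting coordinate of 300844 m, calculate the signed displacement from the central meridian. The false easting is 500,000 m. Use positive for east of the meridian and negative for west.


displacement = 300844 - 500000 = -199156 m

-199156 m


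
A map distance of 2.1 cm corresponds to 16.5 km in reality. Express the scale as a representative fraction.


ground = 16.5 km = 1650000 cm; RF denominator = ground / map = 1650000 / 2.1 ≈ 785714; RF = 1:785714

1:785714


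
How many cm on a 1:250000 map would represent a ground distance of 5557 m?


map_cm = 5557 * 100 / 250000 = 2.2228 cm ≈ 2.22 cm

2.22 cm


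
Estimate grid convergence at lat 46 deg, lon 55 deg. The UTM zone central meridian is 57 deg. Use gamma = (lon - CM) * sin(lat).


gamma = (55 - 57) * sin(46) = -2 * 0.71934 = -1.439 degrees

-1.439 degrees


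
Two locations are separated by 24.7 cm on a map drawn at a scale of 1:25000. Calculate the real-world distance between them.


ground = 24.7 cm * 25000 / 100 = 6175.0 m = 6.175 km

6.175 km


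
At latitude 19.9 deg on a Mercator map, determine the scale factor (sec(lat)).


SF = 1 / cos(19.9) = 1 / 0.940288 = 1.064

1.064


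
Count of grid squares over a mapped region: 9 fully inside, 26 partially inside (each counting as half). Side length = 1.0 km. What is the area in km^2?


effective squares = 9 + 26 * 0.5 = 22.0
area = 22.0 * 1.0 = 22.0 km^2

22.0 km^2


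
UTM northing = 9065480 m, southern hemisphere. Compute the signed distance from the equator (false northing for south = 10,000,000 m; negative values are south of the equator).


For southern: actual = 9065480 - 10000000 = -934520 m

-934520 m


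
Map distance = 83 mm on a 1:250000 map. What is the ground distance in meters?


ground = 83 mm * 250000 / 1000 = 20750.0 m

20750.0 m


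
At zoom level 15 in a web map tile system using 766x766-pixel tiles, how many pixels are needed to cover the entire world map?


tiles per axis = 2^15 = 32768
total tiles = 32768^2 = 1073741824
pixels per axis = 32768 * 766 = 25100288
total pixels = 25100288^2 = 630024457682944

630024457682944 pixels


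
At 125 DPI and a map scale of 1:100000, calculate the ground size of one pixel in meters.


pixel_cm = 2.54 / 125 = 0.02032 cm
ground = pixel_cm * 100000 / 100 = 2.54 * 100000 / (125 * 100) = 254000 / 12500 = 20.32 m

20.32 m


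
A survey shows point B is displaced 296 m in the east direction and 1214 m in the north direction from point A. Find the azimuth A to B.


az = atan2(296, 1214) = 13.7 deg
adjusted to 0-360: 13.7 degrees

13.7 degrees


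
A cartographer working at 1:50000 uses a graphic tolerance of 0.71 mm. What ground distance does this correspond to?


ground = 0.71 mm * 50000 / 1000 = 35.5 m

35.5 m


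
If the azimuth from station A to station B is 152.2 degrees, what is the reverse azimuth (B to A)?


back azimuth = (152.2 + 180) mod 360 = 332.2 degrees

332.2 degrees


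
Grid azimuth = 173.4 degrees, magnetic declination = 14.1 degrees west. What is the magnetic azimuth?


magnetic azimuth = grid azimuth - declination (east +ve)
mag_az = 173.4 - -14.1 = 187.5 degrees

187.5 degrees


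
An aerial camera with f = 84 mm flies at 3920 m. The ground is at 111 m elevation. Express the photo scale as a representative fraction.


scale = f / (H - h) = 84 mm / 3809 m = 84 / 3809000 = 1:45345

1:45345


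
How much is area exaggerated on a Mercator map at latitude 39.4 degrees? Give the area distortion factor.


area_distortion = 1/cos^2(39.4) = 1.675

1.675


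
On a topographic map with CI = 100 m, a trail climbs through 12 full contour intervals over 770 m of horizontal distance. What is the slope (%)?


elevation change = 12 * 100 = 1200 m
slope = 1200 / 770 * 100 = 155.8%

155.8%


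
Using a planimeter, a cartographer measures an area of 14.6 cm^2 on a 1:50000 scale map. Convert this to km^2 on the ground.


ground_area = 14.6 * (50000/100)^2 = 3650000.0 m^2 = 3.65 km^2

3.65 km^2


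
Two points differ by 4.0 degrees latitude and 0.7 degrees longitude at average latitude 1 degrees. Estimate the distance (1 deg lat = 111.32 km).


dlat_km = 4.0 * 111.32 = 445.28
dlon_km = 0.7 * 111.32 * cos(1) ≈ 77.912
dist = sqrt(445.28^2 + 77.912^2) ≈ 452.0 km

452.0 km


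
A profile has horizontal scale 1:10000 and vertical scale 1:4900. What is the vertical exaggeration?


VE = horizontal_scale / vertical_scale = 10000 / 4900 ≈ 2.0

2.0x


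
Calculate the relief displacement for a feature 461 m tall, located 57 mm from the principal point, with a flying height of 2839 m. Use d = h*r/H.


d = h * r / H = 461 * 57 / 2839 = 9.26 mm

9.26 mm


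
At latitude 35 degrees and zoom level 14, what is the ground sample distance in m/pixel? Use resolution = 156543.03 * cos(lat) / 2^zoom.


res = 156543.03 * cos(35) / 2^14 = 156543.03 * 0.81915204 / 16384 = 7.83 m/pixel

7.83 m/pixel


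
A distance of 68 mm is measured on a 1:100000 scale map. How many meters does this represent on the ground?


ground = 68 mm * 100000 / 1000 = 6800.0 m

6800.0 m


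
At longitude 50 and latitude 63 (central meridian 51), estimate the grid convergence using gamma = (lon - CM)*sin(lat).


gamma = (50 - 51) * sin(63) = -1 * 0.891007 = -0.891 degrees

-0.891 degrees


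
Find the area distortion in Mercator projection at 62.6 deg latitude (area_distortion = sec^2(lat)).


area_distortion = 1/cos^2(62.6) = 4.722

4.722


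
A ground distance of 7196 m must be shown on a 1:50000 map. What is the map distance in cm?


map_cm = 7196 * 100 / 50000 = 14.392 cm ≈ 14.39 cm

14.39 cm


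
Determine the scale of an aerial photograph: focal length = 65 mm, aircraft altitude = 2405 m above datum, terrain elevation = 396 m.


scale = f / (H - h) = 65 mm / 2009 m = 65 / 2009000 = 1:30908

1:30908


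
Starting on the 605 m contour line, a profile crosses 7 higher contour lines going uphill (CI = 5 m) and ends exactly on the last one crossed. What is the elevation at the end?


elevation = 605 + 7 * 5 = 640 m

640 m


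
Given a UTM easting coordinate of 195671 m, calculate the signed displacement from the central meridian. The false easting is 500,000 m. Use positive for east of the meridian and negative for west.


displacement = 195671 - 500000 = -304329 m

-304329 m


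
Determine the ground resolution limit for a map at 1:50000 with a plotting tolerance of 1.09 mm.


ground = 1.09 mm * 50000 / 1000 = 54.5 m

54.5 m


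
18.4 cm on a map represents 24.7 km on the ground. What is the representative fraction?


ground = 24.7 km = 2470000 cm; RF denominator = ground / map = 2470000 / 18.4 ≈ 134239; RF = 1:134239

1:134239


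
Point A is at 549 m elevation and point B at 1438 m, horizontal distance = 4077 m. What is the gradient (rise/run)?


gradient = (1438 - 549) / 4077 = 889 / 4077 = 0.2181

0.2181


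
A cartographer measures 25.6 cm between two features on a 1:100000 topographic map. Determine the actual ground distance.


ground = 25.6 cm * 100000 / 100 = 25600.0 m = 25.6 km

25.6 km


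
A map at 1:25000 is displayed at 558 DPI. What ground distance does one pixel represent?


pixel_cm = 2.54 / 558 ≈ 0.004552 cm
ground = pixel_cm * 25000 / 100 = 2.54 * 25000 / (558 * 100) = 63500 / 55800 ≈ 1.14 m

1.14 m


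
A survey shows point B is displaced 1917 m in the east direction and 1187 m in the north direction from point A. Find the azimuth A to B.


az = atan2(1917, 1187) = 58.2 deg
adjusted to 0-360: 58.2 degrees

58.2 degrees


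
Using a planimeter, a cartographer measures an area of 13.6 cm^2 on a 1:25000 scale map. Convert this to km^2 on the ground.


ground_area = 13.6 * (25000/100)^2 = 850000.0 m^2 = 0.85 km^2

0.85 km^2


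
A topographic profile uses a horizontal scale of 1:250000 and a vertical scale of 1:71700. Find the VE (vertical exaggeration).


VE = horizontal_scale / vertical_scale = 250000 / 71700 ≈ 3.5

3.5x


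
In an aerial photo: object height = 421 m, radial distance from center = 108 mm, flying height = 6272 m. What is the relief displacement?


d = h * r / H = 421 * 108 / 6272 = 7.25 mm

7.25 mm


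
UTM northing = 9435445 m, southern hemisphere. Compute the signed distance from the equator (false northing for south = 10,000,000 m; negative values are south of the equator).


For southern: actual = 9435445 - 10000000 = -564555 m

-564555 m


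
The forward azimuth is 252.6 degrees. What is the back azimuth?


back azimuth = (252.6 + 180) mod 360 = 72.6 degrees

72.6 degrees


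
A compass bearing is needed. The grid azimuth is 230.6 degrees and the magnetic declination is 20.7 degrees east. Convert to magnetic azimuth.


magnetic azimuth = grid azimuth - declination (east +ve)
mag_az = 230.6 - 20.7 = 209.9 degrees

209.9 degrees
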